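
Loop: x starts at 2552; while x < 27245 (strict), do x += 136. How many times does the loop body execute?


Step 1: x goes from 2552 toward 27245 by 136; the body runs while x<27245, so iterations = ceil((bound-start)/step)
Step 2: Distance=24693
Step 3: ceil(24693/136)=182

182


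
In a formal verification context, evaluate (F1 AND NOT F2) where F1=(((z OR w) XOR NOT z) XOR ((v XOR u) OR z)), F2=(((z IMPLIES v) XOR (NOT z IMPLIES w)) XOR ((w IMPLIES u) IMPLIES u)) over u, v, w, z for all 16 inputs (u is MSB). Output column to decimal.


F1 = (((z OR w) XOR NOT z) XOR ((v XOR u) OR z))
F2 = (((z IMPLIES v) XOR (NOT z IMPLIES w)) XOR ((w IMPLIES u) IMPLIES u))
Counterexample to F1=>F2 is where F1=1 and F2=0.
Evaluate each row (bits = u,v,w,z, MSB first):
  row 0 [0000]: F1=1 F2=1 -> F1&~F2 -> 0
  row 1 [0001]: F1=0 F2=1 -> F1&~F2 -> 0
  row 2 [0010]: F1=0 F2=1 -> F1&~F2 -> 0
  row 3 [0011]: F1=0 F2=0 -> F1&~F2 -> 0
  row 4 [0100]: F1=0 F2=1 -> F1&~F2 -> 0
  row 5 [0101]: F1=0 F2=0 -> F1&~F2 -> 0
  row 6 [0110]: F1=1 F2=1 -> F1&~F2 -> 0
  row 7 [0111]: F1=0 F2=1 -> F1&~F2 -> 0
  row 8 [1000]: F1=0 F2=0 -> F1&~F2 -> 0
  row 9 [1001]: F1=0 F2=0 -> F1&~F2 -> 0
  row 10 [1010]: F1=1 F2=1 -> F1&~F2 -> 0
  row 11 [1011]: F1=0 F2=0 -> F1&~F2 -> 0
  row 12 [1100]: F1=1 F2=0 -> F1&~F2 -> 1
  row 13 [1101]: F1=0 F2=1 -> F1&~F2 -> 0
  row 14 [1110]: F1=0 F2=1 -> F1&~F2 -> 0
  row 15 [1111]: F1=0 F2=1 -> F1&~F2 -> 0
Full result column, 4 rows per line (u,v fixed per line; w,z runs 00..11 left to right):
  rows 0-3 [u,v=00]: 0000  = hex 0
  rows 4-7 [u,v=01]: 0000  = hex 0
  rows 8-11 [u,v=10]: 0000  = hex 0
  rows 12-15 [u,v=11]: 1000  = hex 8
Counterexample vector (row 0 .. row 15) = 0000000000001000
Output column grouped in 4s = 0000 0000 0000 1000 = 0x0008
Convert to decimal digit by digit (value = value*16 + digit):
  0 -> 0
  0*16 + 0 = 0
  0*16 + 0 = 0
  0*16 + 8 = 8
Decimal = 8

8


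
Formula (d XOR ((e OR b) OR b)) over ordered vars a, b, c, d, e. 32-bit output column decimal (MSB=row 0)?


Formula: (d XOR ((e OR b) OR b)) over a, b, c, d, e (32 rows)
Evaluate each row (bits = a,b,c,d,e, MSB first):
  row 0 [00000]: (0 XOR ((0 OR 0) OR 0)) -> 0
  row 1 [00001]: (0 XOR ((1 OR 0) OR 0)) -> 1
  row 2 [00010]: (1 XOR ((0 OR 0) OR 0)) -> 1
  row 3 [00011]: (1 XOR ((1 OR 0) OR 0)) -> 0
  row 4 [00100]: (0 XOR ((0 OR 0) OR 0)) -> 0
  row 5 [00101]: (0 XOR ((1 OR 0) OR 0)) -> 1
  row 6 [00110]: (1 XOR ((0 OR 0) OR 0)) -> 1
  row 7 [00111]: (1 XOR ((1 OR 0) OR 0)) -> 0
  row 8 [01000]: (0 XOR ((0 OR 1) OR 1)) -> 1
  row 9 [01001]: (0 XOR ((1 OR 1) OR 1)) -> 1
  row 10 [01010]: (1 XOR ((0 OR 1) OR 1)) -> 0
  row 11 [01011]: (1 XOR ((1 OR 1) OR 1)) -> 0
  row 12 [01100]: (0 XOR ((0 OR 1) OR 1)) -> 1
  row 13 [01101]: (0 XOR ((1 OR 1) OR 1)) -> 1
  row 14 [01110]: (1 XOR ((0 OR 1) OR 1)) -> 0
  row 15 [01111]: (1 XOR ((1 OR 1) OR 1)) -> 0
  row 16 [10000]: (0 XOR ((0 OR 0) OR 0)) -> 0
  row 17 [10001]: (0 XOR ((1 OR 0) OR 0)) -> 1
  row 18 [10010]: (1 XOR ((0 OR 0) OR 0)) -> 1
  row 19 [10011]: (1 XOR ((1 OR 0) OR 0)) -> 0
  row 20 [10100]: (0 XOR ((0 OR 0) OR 0)) -> 0
  row 21 [10101]: (0 XOR ((1 OR 0) OR 0)) -> 1
  row 22 [10110]: (1 XOR ((0 OR 0) OR 0)) -> 1
  row 23 [10111]: (1 XOR ((1 OR 0) OR 0)) -> 0
  row 24 [11000]: (0 XOR ((0 OR 1) OR 1)) -> 1
  row 25 [11001]: (0 XOR ((1 OR 1) OR 1)) -> 1
  row 26 [11010]: (1 XOR ((0 OR 1) OR 1)) -> 0
  row 27 [11011]: (1 XOR ((1 OR 1) OR 1)) -> 0
  row 28 [11100]: (0 XOR ((0 OR 1) OR 1)) -> 1
  row 29 [11101]: (0 XOR ((1 OR 1) OR 1)) -> 1
  row 30 [11110]: (1 XOR ((0 OR 1) OR 1)) -> 0
  row 31 [11111]: (1 XOR ((1 OR 1) OR 1)) -> 0
Full result column, 4 rows per line (a,b,c fixed per line; d,e runs 00..11 left to right):
  rows 0-3 [a,b,c=000]: 0110  = hex 6
  rows 4-7 [a,b,c=001]: 0110  = hex 6
  rows 8-11 [a,b,c=010]: 1100  = hex C
  rows 12-15 [a,b,c=011]: 1100  = hex C
  rows 16-19 [a,b,c=100]: 0110  = hex 6
  rows 20-23 [a,b,c=101]: 0110  = hex 6
  rows 24-27 [a,b,c=110]: 1100  = hex C
  rows 28-31 [a,b,c=111]: 1100  = hex C
Output column (row 0 .. row 31) = 01100110110011000110011011001100
Output column grouped in 4s = 0110 0110 1100 1100 0110 0110 1100 1100 = 0x66CC66CC
Convert to decimal digit by digit (value = value*16 + digit):
  6 -> 6
  6*16 + 6 = 102
  102*16 + 12 (C) = 1644
  1644*16 + 12 (C) = 26316
  26316*16 + 6 = 421062
  421062*16 + 6 = 6736998
  6736998*16 + 12 (C) = 107791980
  107791980*16 + 12 (C) = 1724671692
Decimal = 1724671692

1724671692


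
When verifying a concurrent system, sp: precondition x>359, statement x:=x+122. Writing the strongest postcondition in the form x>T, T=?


Formula: sp(P, x:=E) = exists old_x. (x = E[old_x/x]) AND P[old_x/x] (old_x is the value of x before the assignment; eliminate old_x by solving x = E[old_x/x] for old_x)
Step 1: Precondition P: x>359, i.e. old_x > 359
Step 2: Assignment gives x = old_x + 122, so old_x = x - 122
Step 3: Substitute into P: x - 122 > 359
Step 4: Simplify: x > 359+122 = 481

481


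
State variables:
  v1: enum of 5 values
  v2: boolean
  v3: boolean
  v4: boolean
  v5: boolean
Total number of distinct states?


State space = product of domain sizes of all variables.
Domain sizes:
  v1 (enum of 5 values): 5
  v2 (boolean): 2
  v3 (boolean): 2
  v4 (boolean): 2
  v5 (boolean): 2
Product = 5 * 2 * 2 * 2 * 2 = 80

80


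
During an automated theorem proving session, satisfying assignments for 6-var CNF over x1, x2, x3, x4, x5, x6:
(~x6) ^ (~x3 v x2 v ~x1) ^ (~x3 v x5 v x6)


CNF with 3 clauses over 6 vars (64 assignments).
An assignment satisfies CNF iff every clause has >=1 true literal.
Check each row (bits = x1,x2,x3,x4,x5,x6; clause T/F shown):
  row 0 [000000]: clauses=TTT -> 1
  row 1 [000001]: clauses=FTT -> 0
  row 2 [000010]: clauses=TTT -> 1
  row 3 [000011]: clauses=FTT -> 0
  row 4 [000100]: clauses=TTT -> 1
  (every remaining row is evaluated the same way; all 64 results are listed next)
Full result column, 8 rows per line (x1,x2,x3 fixed per line; x4,x5,x6 runs 000..111 left to right):
  rows 0-7 [x1,x2,x3=000]: 10101010  (ones: 4)
  rows 8-15 [x1,x2,x3=001]: 00100010  (ones: 2)
  rows 16-23 [x1,x2,x3=010]: 10101010  (ones: 4)
  rows 24-31 [x1,x2,x3=011]: 00100010  (ones: 2)
  rows 32-39 [x1,x2,x3=100]: 10101010  (ones: 4)
  rows 40-47 [x1,x2,x3=101]: 00000000  (ones: 0)
  rows 48-55 [x1,x2,x3=110]: 10101010  (ones: 4)
  rows 56-63 [x1,x2,x3=111]: 00100010  (ones: 2)
Satisfying assignments = 4+2+4+2+4+0+4+2 = 22

22


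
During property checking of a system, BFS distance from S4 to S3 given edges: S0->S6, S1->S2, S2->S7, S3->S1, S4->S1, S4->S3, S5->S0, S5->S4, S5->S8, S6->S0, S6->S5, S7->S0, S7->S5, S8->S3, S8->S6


BFS layer-by-layer from S4:
  dist 0: {S4}
  dist 1: {S1, S3}
  -> S3 reached at distance 1
Shortest path length = 1

1


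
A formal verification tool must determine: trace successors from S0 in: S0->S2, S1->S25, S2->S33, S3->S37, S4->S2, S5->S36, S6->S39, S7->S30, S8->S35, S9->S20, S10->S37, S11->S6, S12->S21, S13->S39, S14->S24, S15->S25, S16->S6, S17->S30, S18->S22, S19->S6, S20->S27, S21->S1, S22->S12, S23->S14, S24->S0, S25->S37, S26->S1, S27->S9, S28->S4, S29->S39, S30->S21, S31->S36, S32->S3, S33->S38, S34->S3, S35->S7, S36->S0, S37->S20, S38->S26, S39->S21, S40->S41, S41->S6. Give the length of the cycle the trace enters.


Trace from S0 until a state repeats:
  S0 -> S2 -> S33 -> S38 -> S26 -> S1 -> S25 -> S37 -> S20 -> S27 -> S9 -> S20
S20 first seen at step 8, revisited at step 11.
Cycle length = 11 - 8 = 3

3


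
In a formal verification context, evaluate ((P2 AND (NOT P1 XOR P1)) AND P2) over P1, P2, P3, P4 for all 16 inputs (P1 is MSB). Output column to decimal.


Formula: ((P2 AND (NOT P1 XOR P1)) AND P2) over P1, P2, P3, P4 (16 rows)
Evaluate each row (bits = P1,P2,P3,P4, MSB first):
  row 0 [0000]: ((0 AND (NOT 0 XOR 0)) AND 0) -> 0
  row 1 [0001]: ((0 AND (NOT 0 XOR 0)) AND 0) -> 0
  row 2 [0010]: ((0 AND (NOT 0 XOR 0)) AND 0) -> 0
  row 3 [0011]: ((0 AND (NOT 0 XOR 0)) AND 0) -> 0
  row 4 [0100]: ((1 AND (NOT 0 XOR 0)) AND 1) -> 1
  row 5 [0101]: ((1 AND (NOT 0 XOR 0)) AND 1) -> 1
  row 6 [0110]: ((1 AND (NOT 0 XOR 0)) AND 1) -> 1
  row 7 [0111]: ((1 AND (NOT 0 XOR 0)) AND 1) -> 1
  row 8 [1000]: ((0 AND (NOT 1 XOR 1)) AND 0) -> 0
  row 9 [1001]: ((0 AND (NOT 1 XOR 1)) AND 0) -> 0
  row 10 [1010]: ((0 AND (NOT 1 XOR 1)) AND 0) -> 0
  row 11 [1011]: ((0 AND (NOT 1 XOR 1)) AND 0) -> 0
  row 12 [1100]: ((1 AND (NOT 1 XOR 1)) AND 1) -> 1
  row 13 [1101]: ((1 AND (NOT 1 XOR 1)) AND 1) -> 1
  row 14 [1110]: ((1 AND (NOT 1 XOR 1)) AND 1) -> 1
  row 15 [1111]: ((1 AND (NOT 1 XOR 1)) AND 1) -> 1
Full result column, 4 rows per line (P1,P2 fixed per line; P3,P4 runs 00..11 left to right):
  rows 0-3 [P1,P2=00]: 0000  = hex 0
  rows 4-7 [P1,P2=01]: 1111  = hex F
  rows 8-11 [P1,P2=10]: 0000  = hex 0
  rows 12-15 [P1,P2=11]: 1111  = hex F
Output column (row 0 .. row 15) = 0000111100001111
Output column grouped in 4s = 0000 1111 0000 1111 = 0x0F0F
Convert to decimal digit by digit (value = value*16 + digit):
  0 -> 0
  0*16 + 15 (F) = 15
  15*16 + 0 = 240
  240*16 + 15 (F) = 3855
Decimal = 3855

3855


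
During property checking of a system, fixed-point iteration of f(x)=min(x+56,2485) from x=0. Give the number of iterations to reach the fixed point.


Step 1: x=0, cap=2485, increment=56
Step 2: x grows by 56 each step until capped at 2485; fixed point is x=2485
Step 3: iterations = ceil(2485/56) = 45

45


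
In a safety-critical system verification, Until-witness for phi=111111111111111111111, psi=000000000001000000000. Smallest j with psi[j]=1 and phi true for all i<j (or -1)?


(phi U psi) at 0: need smallest j with psi[j]=1 and phi[i]=1 for all i in [0,j).
Scan from step 0:
  step 0: phi=1, psi=0 -> continue
  step 1: phi=1, psi=0 -> continue
  step 2: phi=1, psi=0 -> continue
  step 3: phi=1, psi=0 -> continue
  step 11: psi=1 and phi held for [0,11) -> witness found
Witness step = 11

11


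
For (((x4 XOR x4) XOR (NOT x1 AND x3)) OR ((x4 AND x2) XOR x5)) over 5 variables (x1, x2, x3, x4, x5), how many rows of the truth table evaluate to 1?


Formula: (((x4 XOR x4) XOR (NOT x1 AND x3)) OR ((x4 AND x2) XOR x5)) over 5 vars (32 rows)
Evaluate each row (x1, x2, x3, x4, x5 as bits, MSB first):
  row 0 [00000]: (((0 XOR 0) XOR (NOT 0 AND 0)) OR ((0 AND 0) XOR 0)) -> 0
  row 1 [00001]: (((0 XOR 0) XOR (NOT 0 AND 0)) OR ((0 AND 0) XOR 1)) -> 1
  row 2 [00010]: (((1 XOR 1) XOR (NOT 0 AND 0)) OR ((1 AND 0) XOR 0)) -> 0
  row 3 [00011]: (((1 XOR 1) XOR (NOT 0 AND 0)) OR ((1 AND 0) XOR 1)) -> 1
  row 4 [00100]: (((0 XOR 0) XOR (NOT 0 AND 1)) OR ((0 AND 0) XOR 0)) -> 1
  row 5 [00101]: (((0 XOR 0) XOR (NOT 0 AND 1)) OR ((0 AND 0) XOR 1)) -> 1
  row 6 [00110]: (((1 XOR 1) XOR (NOT 0 AND 1)) OR ((1 AND 0) XOR 0)) -> 1
  row 7 [00111]: (((1 XOR 1) XOR (NOT 0 AND 1)) OR ((1 AND 0) XOR 1)) -> 1
  row 8 [01000]: (((0 XOR 0) XOR (NOT 0 AND 0)) OR ((0 AND 1) XOR 0)) -> 0
  row 9 [01001]: (((0 XOR 0) XOR (NOT 0 AND 0)) OR ((0 AND 1) XOR 1)) -> 1
  row 10 [01010]: (((1 XOR 1) XOR (NOT 0 AND 0)) OR ((1 AND 1) XOR 0)) -> 1
  row 11 [01011]: (((1 XOR 1) XOR (NOT 0 AND 0)) OR ((1 AND 1) XOR 1)) -> 0
  row 12 [01100]: (((0 XOR 0) XOR (NOT 0 AND 1)) OR ((0 AND 1) XOR 0)) -> 1
  row 13 [01101]: (((0 XOR 0) XOR (NOT 0 AND 1)) OR ((0 AND 1) XOR 1)) -> 1
  row 14 [01110]: (((1 XOR 1) XOR (NOT 0 AND 1)) OR ((1 AND 1) XOR 0)) -> 1
  row 15 [01111]: (((1 XOR 1) XOR (NOT 0 AND 1)) OR ((1 AND 1) XOR 1)) -> 1
  row 16 [10000]: (((0 XOR 0) XOR (NOT 1 AND 0)) OR ((0 AND 0) XOR 0)) -> 0
  row 17 [10001]: (((0 XOR 0) XOR (NOT 1 AND 0)) OR ((0 AND 0) XOR 1)) -> 1
  row 18 [10010]: (((1 XOR 1) XOR (NOT 1 AND 0)) OR ((1 AND 0) XOR 0)) -> 0
  row 19 [10011]: (((1 XOR 1) XOR (NOT 1 AND 0)) OR ((1 AND 0) XOR 1)) -> 1
  row 20 [10100]: (((0 XOR 0) XOR (NOT 1 AND 1)) OR ((0 AND 0) XOR 0)) -> 0
  row 21 [10101]: (((0 XOR 0) XOR (NOT 1 AND 1)) OR ((0 AND 0) XOR 1)) -> 1
  row 22 [10110]: (((1 XOR 1) XOR (NOT 1 AND 1)) OR ((1 AND 0) XOR 0)) -> 0
  row 23 [10111]: (((1 XOR 1) XOR (NOT 1 AND 1)) OR ((1 AND 0) XOR 1)) -> 1
  row 24 [11000]: (((0 XOR 0) XOR (NOT 1 AND 0)) OR ((0 AND 1) XOR 0)) -> 0
  row 25 [11001]: (((0 XOR 0) XOR (NOT 1 AND 0)) OR ((0 AND 1) XOR 1)) -> 1
  row 26 [11010]: (((1 XOR 1) XOR (NOT 1 AND 0)) OR ((1 AND 1) XOR 0)) -> 1
  row 27 [11011]: (((1 XOR 1) XOR (NOT 1 AND 0)) OR ((1 AND 1) XOR 1)) -> 0
  row 28 [11100]: (((0 XOR 0) XOR (NOT 1 AND 1)) OR ((0 AND 1) XOR 0)) -> 0
  row 29 [11101]: (((0 XOR 0) XOR (NOT 1 AND 1)) OR ((0 AND 1) XOR 1)) -> 1
  row 30 [11110]: (((1 XOR 1) XOR (NOT 1 AND 1)) OR ((1 AND 1) XOR 0)) -> 1
  row 31 [11111]: (((1 XOR 1) XOR (NOT 1 AND 1)) OR ((1 AND 1) XOR 1)) -> 0
Full result column, 8 rows per line (x1,x2 fixed per line; x3,x4,x5 runs 000..111 left to right):
  rows 0-7 [x1,x2=00]: 01011111  (ones: 6)
  rows 8-15 [x1,x2=01]: 01101111  (ones: 6)
  rows 16-23 [x1,x2=10]: 01010101  (ones: 4)
  rows 24-31 [x1,x2=11]: 01100110  (ones: 4)
Count of 1-rows = 6+6+4+4 = 20

20


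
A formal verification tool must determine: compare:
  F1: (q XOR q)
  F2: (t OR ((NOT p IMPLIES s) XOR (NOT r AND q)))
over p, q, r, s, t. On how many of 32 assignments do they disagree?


F1 = (q XOR q)
F2 = (t OR ((NOT p IMPLIES s) XOR (NOT r AND q)))
Evaluate both on each of 32 rows (bits = p,q,r,s,t):
  row 0 [00000]: F1=0 F2=0 -> 0
  row 1 [00001]: F1=0 F2=1 (differ) -> 1
  row 2 [00010]: F1=0 F2=1 (differ) -> 1
  row 3 [00011]: F1=0 F2=1 (differ) -> 1
  row 4 [00100]: F1=0 F2=0 -> 0
  row 5 [00101]: F1=0 F2=1 (differ) -> 1
  row 6 [00110]: F1=0 F2=1 (differ) -> 1
  row 7 [00111]: F1=0 F2=1 (differ) -> 1
  row 8 [01000]: F1=0 F2=1 (differ) -> 1
  row 9 [01001]: F1=0 F2=1 (differ) -> 1
  row 10 [01010]: F1=0 F2=0 -> 0
  row 11 [01011]: F1=0 F2=1 (differ) -> 1
  row 12 [01100]: F1=0 F2=0 -> 0
  row 13 [01101]: F1=0 F2=1 (differ) -> 1
  row 14 [01110]: F1=0 F2=1 (differ) -> 1
  row 15 [01111]: F1=0 F2=1 (differ) -> 1
  row 16 [10000]: F1=0 F2=1 (differ) -> 1
  row 17 [10001]: F1=0 F2=1 (differ) -> 1
  row 18 [10010]: F1=0 F2=1 (differ) -> 1
  row 19 [10011]: F1=0 F2=1 (differ) -> 1
  row 20 [10100]: F1=0 F2=1 (differ) -> 1
  row 21 [10101]: F1=0 F2=1 (differ) -> 1
  row 22 [10110]: F1=0 F2=1 (differ) -> 1
  row 23 [10111]: F1=0 F2=1 (differ) -> 1
  row 24 [11000]: F1=0 F2=0 -> 0
  row 25 [11001]: F1=0 F2=1 (differ) -> 1
  row 26 [11010]: F1=0 F2=0 -> 0
  row 27 [11011]: F1=0 F2=1 (differ) -> 1
  row 28 [11100]: F1=0 F2=1 (differ) -> 1
  row 29 [11101]: F1=0 F2=1 (differ) -> 1
  row 30 [11110]: F1=0 F2=1 (differ) -> 1
  row 31 [11111]: F1=0 F2=1 (differ) -> 1
Full result column, 8 rows per line (p,q fixed per line; r,s,t runs 000..111 left to right):
  rows 0-7 [p,q=00]: 01110111  (ones: 6)
  rows 8-15 [p,q=01]: 11010111  (ones: 6)
  rows 16-23 [p,q=10]: 11111111  (ones: 8)
  rows 24-31 [p,q=11]: 01011111  (ones: 6)
Disagreements = 6+6+8+6 = 26

26


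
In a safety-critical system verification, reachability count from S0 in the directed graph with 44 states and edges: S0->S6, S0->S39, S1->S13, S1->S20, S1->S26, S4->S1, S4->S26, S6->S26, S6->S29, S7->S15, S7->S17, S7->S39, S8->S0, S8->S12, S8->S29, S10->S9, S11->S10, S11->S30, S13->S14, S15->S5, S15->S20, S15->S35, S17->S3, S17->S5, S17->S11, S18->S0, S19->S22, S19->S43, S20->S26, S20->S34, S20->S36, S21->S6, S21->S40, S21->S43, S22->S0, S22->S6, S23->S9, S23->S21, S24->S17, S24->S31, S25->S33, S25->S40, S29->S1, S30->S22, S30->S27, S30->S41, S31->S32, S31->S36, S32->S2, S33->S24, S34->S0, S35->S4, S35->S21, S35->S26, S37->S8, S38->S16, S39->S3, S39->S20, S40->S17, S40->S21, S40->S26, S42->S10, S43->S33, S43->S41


BFS from S0:
  layer 0: {S0}
  layer 1: {S6, S39}
  layer 2: {S3, S20, S26, S29}
  layer 3: {S1, S34, S36}
  layer 4: {S13}
  layer 5: {S14}
Reachable set: {S0, S1, S3, S6, S13, S14, S20, S26, S29, S34, S36, S39}
Count = 12

12


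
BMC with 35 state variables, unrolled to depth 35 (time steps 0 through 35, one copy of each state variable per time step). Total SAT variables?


BMC unrolls to depth k, creating one copy of each state var for steps 0..k.
Step count = 35 + 1 = 36 (steps 0 through 35)
Vars per step = 35
Total = 35 * 36 = 1260

1260


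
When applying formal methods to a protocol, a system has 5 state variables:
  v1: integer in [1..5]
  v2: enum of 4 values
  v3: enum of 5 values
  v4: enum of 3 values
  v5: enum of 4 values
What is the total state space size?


State space = product of domain sizes of all variables.
Domain sizes:
  v1 (integer in [1..5]): 5
  v2 (enum of 4 values): 4
  v3 (enum of 5 values): 5
  v4 (enum of 3 values): 3
  v5 (enum of 4 values): 4
Product = 5 * 4 * 5 * 3 * 4 = 1200

1200


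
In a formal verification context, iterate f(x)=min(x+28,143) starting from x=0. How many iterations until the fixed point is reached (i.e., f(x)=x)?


Step 1: x=0, cap=143, increment=28
Step 2: x grows by 28 each step until capped at 143; fixed point is x=143
Step 3: iterations = ceil(143/28) = 6

6


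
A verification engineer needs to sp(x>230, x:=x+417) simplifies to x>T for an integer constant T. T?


Formula: sp(P, x:=E) = exists old_x. (x = E[old_x/x]) AND P[old_x/x] (old_x is the value of x before the assignment; eliminate old_x by solving x = E[old_x/x] for old_x)
Step 1: Precondition P: x>230, i.e. old_x > 230
Step 2: Assignment gives x = old_x + 417, so old_x = x - 417
Step 3: Substitute into P: x - 417 > 230
Step 4: Simplify: x > 230+417 = 647

647


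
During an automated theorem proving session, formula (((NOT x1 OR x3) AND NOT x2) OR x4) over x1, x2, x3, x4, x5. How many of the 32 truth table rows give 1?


Formula: (((NOT x1 OR x3) AND NOT x2) OR x4) over 5 vars (32 rows)
Evaluate each row (x1, x2, x3, x4, x5 as bits, MSB first):
  row 0 [00000]: (((NOT 0 OR 0) AND NOT 0) OR 0) -> 1
  row 1 [00001]: (((NOT 0 OR 0) AND NOT 0) OR 0) -> 1
  row 2 [00010]: (((NOT 0 OR 0) AND NOT 0) OR 1) -> 1
  row 3 [00011]: (((NOT 0 OR 0) AND NOT 0) OR 1) -> 1
  row 4 [00100]: (((NOT 0 OR 1) AND NOT 0) OR 0) -> 1
  row 5 [00101]: (((NOT 0 OR 1) AND NOT 0) OR 0) -> 1
  row 6 [00110]: (((NOT 0 OR 1) AND NOT 0) OR 1) -> 1
  row 7 [00111]: (((NOT 0 OR 1) AND NOT 0) OR 1) -> 1
  row 8 [01000]: (((NOT 0 OR 0) AND NOT 1) OR 0) -> 0
  row 9 [01001]: (((NOT 0 OR 0) AND NOT 1) OR 0) -> 0
  row 10 [01010]: (((NOT 0 OR 0) AND NOT 1) OR 1) -> 1
  row 11 [01011]: (((NOT 0 OR 0) AND NOT 1) OR 1) -> 1
  row 12 [01100]: (((NOT 0 OR 1) AND NOT 1) OR 0) -> 0
  row 13 [01101]: (((NOT 0 OR 1) AND NOT 1) OR 0) -> 0
  row 14 [01110]: (((NOT 0 OR 1) AND NOT 1) OR 1) -> 1
  row 15 [01111]: (((NOT 0 OR 1) AND NOT 1) OR 1) -> 1
  row 16 [10000]: (((NOT 1 OR 0) AND NOT 0) OR 0) -> 0
  row 17 [10001]: (((NOT 1 OR 0) AND NOT 0) OR 0) -> 0
  row 18 [10010]: (((NOT 1 OR 0) AND NOT 0) OR 1) -> 1
  row 19 [10011]: (((NOT 1 OR 0) AND NOT 0) OR 1) -> 1
  row 20 [10100]: (((NOT 1 OR 1) AND NOT 0) OR 0) -> 1
  row 21 [10101]: (((NOT 1 OR 1) AND NOT 0) OR 0) -> 1
  row 22 [10110]: (((NOT 1 OR 1) AND NOT 0) OR 1) -> 1
  row 23 [10111]: (((NOT 1 OR 1) AND NOT 0) OR 1) -> 1
  row 24 [11000]: (((NOT 1 OR 0) AND NOT 1) OR 0) -> 0
  row 25 [11001]: (((NOT 1 OR 0) AND NOT 1) OR 0) -> 0
  row 26 [11010]: (((NOT 1 OR 0) AND NOT 1) OR 1) -> 1
  row 27 [11011]: (((NOT 1 OR 0) AND NOT 1) OR 1) -> 1
  row 28 [11100]: (((NOT 1 OR 1) AND NOT 1) OR 0) -> 0
  row 29 [11101]: (((NOT 1 OR 1) AND NOT 1) OR 0) -> 0
  row 30 [11110]: (((NOT 1 OR 1) AND NOT 1) OR 1) -> 1
  row 31 [11111]: (((NOT 1 OR 1) AND NOT 1) OR 1) -> 1
Full result column, 8 rows per line (x1,x2 fixed per line; x3,x4,x5 runs 000..111 left to right):
  rows 0-7 [x1,x2=00]: 11111111  (ones: 8)
  rows 8-15 [x1,x2=01]: 00110011  (ones: 4)
  rows 16-23 [x1,x2=10]: 00111111  (ones: 6)
  rows 24-31 [x1,x2=11]: 00110011  (ones: 4)
Count of 1-rows = 8+4+6+4 = 22

22


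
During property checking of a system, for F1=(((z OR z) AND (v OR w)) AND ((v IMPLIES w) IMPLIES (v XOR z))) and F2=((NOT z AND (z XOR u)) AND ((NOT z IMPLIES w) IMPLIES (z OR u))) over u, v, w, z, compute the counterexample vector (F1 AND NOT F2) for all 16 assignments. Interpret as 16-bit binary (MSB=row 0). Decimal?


F1 = (((z OR z) AND (v OR w)) AND ((v IMPLIES w) IMPLIES (v XOR z)))
F2 = ((NOT z AND (z XOR u)) AND ((NOT z IMPLIES w) IMPLIES (z OR u)))
Counterexample to F1=>F2 is where F1=1 and F2=0.
Evaluate each row (bits = u,v,w,z, MSB first):
  row 0 [0000]: F1=0 F2=0 -> F1&~F2 -> 0
  row 1 [0001]: F1=0 F2=0 -> F1&~F2 -> 0
  row 2 [0010]: F1=0 F2=0 -> F1&~F2 -> 0
  row 3 [0011]: F1=1 F2=0 -> F1&~F2 -> 1
  row 4 [0100]: F1=0 F2=0 -> F1&~F2 -> 0
  row 5 [0101]: F1=1 F2=0 -> F1&~F2 -> 1
  row 6 [0110]: F1=0 F2=0 -> F1&~F2 -> 0
  row 7 [0111]: F1=0 F2=0 -> F1&~F2 -> 0
  row 8 [1000]: F1=0 F2=1 -> F1&~F2 -> 0
  row 9 [1001]: F1=0 F2=0 -> F1&~F2 -> 0
  row 10 [1010]: F1=0 F2=1 -> F1&~F2 -> 0
  row 11 [1011]: F1=1 F2=0 -> F1&~F2 -> 1
  row 12 [1100]: F1=0 F2=1 -> F1&~F2 -> 0
  row 13 [1101]: F1=1 F2=0 -> F1&~F2 -> 1
  row 14 [1110]: F1=0 F2=1 -> F1&~F2 -> 0
  row 15 [1111]: F1=0 F2=0 -> F1&~F2 -> 0
Full result column, 4 rows per line (u,v fixed per line; w,z runs 00..11 left to right):
  rows 0-3 [u,v=00]: 0001  = hex 1
  rows 4-7 [u,v=01]: 0100  = hex 4
  rows 8-11 [u,v=10]: 0001  = hex 1
  rows 12-15 [u,v=11]: 0100  = hex 4
Counterexample vector (row 0 .. row 15) = 0001010000010100
Output column grouped in 4s = 0001 0100 0001 0100 = 0x1414
Convert to decimal digit by digit (value = value*16 + digit):
  1 -> 1
  1*16 + 4 = 20
  20*16 + 1 = 321
  321*16 + 4 = 5140
Decimal = 5140

5140


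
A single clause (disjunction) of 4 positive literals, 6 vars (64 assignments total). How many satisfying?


Step 1: Total=2^6=64
Step 2: Unsat when all 4 false: 2^2=4
Step 3: Sat=64-4=60

60


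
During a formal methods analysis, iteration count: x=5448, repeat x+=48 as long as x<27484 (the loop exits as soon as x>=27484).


Step 1: x goes from 5448 toward 27484 by 48; the body runs while x<27484, so iterations = ceil((bound-start)/step)
Step 2: Distance=22036
Step 3: ceil(22036/48)=460

460


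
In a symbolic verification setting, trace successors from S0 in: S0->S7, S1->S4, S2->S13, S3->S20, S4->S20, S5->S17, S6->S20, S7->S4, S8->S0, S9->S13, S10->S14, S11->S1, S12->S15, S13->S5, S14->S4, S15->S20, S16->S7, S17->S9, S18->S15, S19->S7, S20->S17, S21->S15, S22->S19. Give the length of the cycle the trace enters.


Trace from S0 until a state repeats:
  S0 -> S7 -> S4 -> S20 -> S17 -> S9 -> S13 -> S5 -> S17
S17 first seen at step 4, revisited at step 8.
Cycle length = 8 - 4 = 4

4


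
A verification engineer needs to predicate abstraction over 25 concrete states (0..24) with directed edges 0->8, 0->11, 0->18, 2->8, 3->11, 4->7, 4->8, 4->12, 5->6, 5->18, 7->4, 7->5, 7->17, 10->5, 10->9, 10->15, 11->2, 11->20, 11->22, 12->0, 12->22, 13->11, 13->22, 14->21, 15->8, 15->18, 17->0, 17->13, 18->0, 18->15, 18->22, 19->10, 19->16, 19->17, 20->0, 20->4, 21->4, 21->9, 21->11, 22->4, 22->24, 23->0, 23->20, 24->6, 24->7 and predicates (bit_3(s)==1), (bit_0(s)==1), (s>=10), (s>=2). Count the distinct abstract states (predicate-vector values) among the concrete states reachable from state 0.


BFS from 0:
Concrete reachable: {0, 2, 4, 5, 6, 7, 8, 11, 12, 13, 15, 17, 18, 20, 22, 24}
Abstract via predicates (bit_3(s)==1), (bit_0(s)==1), (s>=10), (s>=2):
  (0,0,0,0) <- {0}
  (0,0,0,1) <- {2, 4, 6}
  (0,0,1,1) <- {18, 20, 22}
  (0,1,0,1) <- {5, 7}
  (0,1,1,1) <- {17}
  (1,0,0,1) <- {8}
  (1,0,1,1) <- {12, 24}
  (1,1,1,1) <- {11, 13, 15}
Distinct abstract states = 8

8


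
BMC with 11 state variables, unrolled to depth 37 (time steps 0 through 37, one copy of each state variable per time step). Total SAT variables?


BMC unrolls to depth k, creating one copy of each state var for steps 0..k.
Step count = 37 + 1 = 38 (steps 0 through 37)
Vars per step = 11
Total = 11 * 38 = 418

418


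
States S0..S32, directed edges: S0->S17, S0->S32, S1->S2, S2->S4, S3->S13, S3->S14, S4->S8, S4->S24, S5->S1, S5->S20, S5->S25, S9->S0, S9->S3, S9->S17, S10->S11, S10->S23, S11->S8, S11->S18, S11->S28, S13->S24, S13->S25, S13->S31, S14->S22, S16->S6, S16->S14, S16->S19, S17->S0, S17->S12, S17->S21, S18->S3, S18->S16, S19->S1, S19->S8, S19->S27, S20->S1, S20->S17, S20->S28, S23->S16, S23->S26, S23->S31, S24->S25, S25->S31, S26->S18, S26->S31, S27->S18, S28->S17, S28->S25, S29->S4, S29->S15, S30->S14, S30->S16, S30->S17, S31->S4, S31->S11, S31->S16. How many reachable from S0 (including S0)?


BFS from S0:
  layer 0: {S0}
  layer 1: {S17, S32}
  layer 2: {S12, S21}
Reachable set: {S0, S12, S17, S21, S32}
Count = 5

5


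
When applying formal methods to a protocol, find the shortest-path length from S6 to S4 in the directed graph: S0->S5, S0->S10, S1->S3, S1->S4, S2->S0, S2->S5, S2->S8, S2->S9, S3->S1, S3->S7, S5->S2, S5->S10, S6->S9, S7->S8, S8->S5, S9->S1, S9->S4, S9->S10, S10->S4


BFS layer-by-layer from S6:
  dist 0: {S6}
  dist 1: {S9}
  dist 2: {S1, S4, S10}
  -> S4 reached at distance 2
Shortest path length = 2

2


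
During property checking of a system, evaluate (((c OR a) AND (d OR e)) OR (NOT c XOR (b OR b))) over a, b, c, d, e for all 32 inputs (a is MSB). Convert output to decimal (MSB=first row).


Formula: (((c OR a) AND (d OR e)) OR (NOT c XOR (b OR b))) over a, b, c, d, e (32 rows)
Evaluate each row (bits = a,b,c,d,e, MSB first):
  row 0 [00000]: (((0 OR 0) AND (0 OR 0)) OR (NOT 0 XOR (0 OR 0))) -> 1
  row 1 [00001]: (((0 OR 0) AND (0 OR 1)) OR (NOT 0 XOR (0 OR 0))) -> 1
  row 2 [00010]: (((0 OR 0) AND (1 OR 0)) OR (NOT 0 XOR (0 OR 0))) -> 1
  row 3 [00011]: (((0 OR 0) AND (1 OR 1)) OR (NOT 0 XOR (0 OR 0))) -> 1
  row 4 [00100]: (((1 OR 0) AND (0 OR 0)) OR (NOT 1 XOR (0 OR 0))) -> 0
  row 5 [00101]: (((1 OR 0) AND (0 OR 1)) OR (NOT 1 XOR (0 OR 0))) -> 1
  row 6 [00110]: (((1 OR 0) AND (1 OR 0)) OR (NOT 1 XOR (0 OR 0))) -> 1
  row 7 [00111]: (((1 OR 0) AND (1 OR 1)) OR (NOT 1 XOR (0 OR 0))) -> 1
  row 8 [01000]: (((0 OR 0) AND (0 OR 0)) OR (NOT 0 XOR (1 OR 1))) -> 0
  row 9 [01001]: (((0 OR 0) AND (0 OR 1)) OR (NOT 0 XOR (1 OR 1))) -> 0
  row 10 [01010]: (((0 OR 0) AND (1 OR 0)) OR (NOT 0 XOR (1 OR 1))) -> 0
  row 11 [01011]: (((0 OR 0) AND (1 OR 1)) OR (NOT 0 XOR (1 OR 1))) -> 0
  row 12 [01100]: (((1 OR 0) AND (0 OR 0)) OR (NOT 1 XOR (1 OR 1))) -> 1
  row 13 [01101]: (((1 OR 0) AND (0 OR 1)) OR (NOT 1 XOR (1 OR 1))) -> 1
  row 14 [01110]: (((1 OR 0) AND (1 OR 0)) OR (NOT 1 XOR (1 OR 1))) -> 1
  row 15 [01111]: (((1 OR 0) AND (1 OR 1)) OR (NOT 1 XOR (1 OR 1))) -> 1
  row 16 [10000]: (((0 OR 1) AND (0 OR 0)) OR (NOT 0 XOR (0 OR 0))) -> 1
  row 17 [10001]: (((0 OR 1) AND (0 OR 1)) OR (NOT 0 XOR (0 OR 0))) -> 1
  row 18 [10010]: (((0 OR 1) AND (1 OR 0)) OR (NOT 0 XOR (0 OR 0))) -> 1
  row 19 [10011]: (((0 OR 1) AND (1 OR 1)) OR (NOT 0 XOR (0 OR 0))) -> 1
  row 20 [10100]: (((1 OR 1) AND (0 OR 0)) OR (NOT 1 XOR (0 OR 0))) -> 0
  row 21 [10101]: (((1 OR 1) AND (0 OR 1)) OR (NOT 1 XOR (0 OR 0))) -> 1
  row 22 [10110]: (((1 OR 1) AND (1 OR 0)) OR (NOT 1 XOR (0 OR 0))) -> 1
  row 23 [10111]: (((1 OR 1) AND (1 OR 1)) OR (NOT 1 XOR (0 OR 0))) -> 1
  row 24 [11000]: (((0 OR 1) AND (0 OR 0)) OR (NOT 0 XOR (1 OR 1))) -> 0
  row 25 [11001]: (((0 OR 1) AND (0 OR 1)) OR (NOT 0 XOR (1 OR 1))) -> 1
  row 26 [11010]: (((0 OR 1) AND (1 OR 0)) OR (NOT 0 XOR (1 OR 1))) -> 1
  row 27 [11011]: (((0 OR 1) AND (1 OR 1)) OR (NOT 0 XOR (1 OR 1))) -> 1
  row 28 [11100]: (((1 OR 1) AND (0 OR 0)) OR (NOT 1 XOR (1 OR 1))) -> 1
  row 29 [11101]: (((1 OR 1) AND (0 OR 1)) OR (NOT 1 XOR (1 OR 1))) -> 1
  row 30 [11110]: (((1 OR 1) AND (1 OR 0)) OR (NOT 1 XOR (1 OR 1))) -> 1
  row 31 [11111]: (((1 OR 1) AND (1 OR 1)) OR (NOT 1 XOR (1 OR 1))) -> 1
Full result column, 4 rows per line (a,b,c fixed per line; d,e runs 00..11 left to right):
  rows 0-3 [a,b,c=000]: 1111  = hex F
  rows 4-7 [a,b,c=001]: 0111  = hex 7
  rows 8-11 [a,b,c=010]: 0000  = hex 0
  rows 12-15 [a,b,c=011]: 1111  = hex F
  rows 16-19 [a,b,c=100]: 1111  = hex F
  rows 20-23 [a,b,c=101]: 0111  = hex 7
  rows 24-27 [a,b,c=110]: 0111  = hex 7
  rows 28-31 [a,b,c=111]: 1111  = hex F
Output column (row 0 .. row 31) = 11110111000011111111011101111111
Output column grouped in 4s = 1111 0111 0000 1111 1111 0111 0111 1111 = 0xF70FF77F
Convert to decimal digit by digit (value = value*16 + digit):
  F -> 15
  15*16 + 7 = 247
  247*16 + 0 = 3952
  3952*16 + 15 (F) = 63247
  63247*16 + 15 (F) = 1011967
  1011967*16 + 7 = 16191479
  16191479*16 + 7 = 259063671
  259063671*16 + 15 (F) = 4145018751
Decimal = 4145018751

4145018751


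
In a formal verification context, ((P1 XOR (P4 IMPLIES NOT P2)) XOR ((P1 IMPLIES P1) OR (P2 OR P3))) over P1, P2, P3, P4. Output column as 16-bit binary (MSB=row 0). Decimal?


Formula: ((P1 XOR (P4 IMPLIES NOT P2)) XOR ((P1 IMPLIES P1) OR (P2 OR P3))) over P1, P2, P3, P4 (16 rows)
Evaluate each row (bits = P1,P2,P3,P4, MSB first):
  row 0 [0000]: ((0 XOR (0 IMPLIES NOT 0)) XOR ((0 IMPLIES 0) OR (0 OR 0))) -> 0
  row 1 [0001]: ((0 XOR (1 IMPLIES NOT 0)) XOR ((0 IMPLIES 0) OR (0 OR 0))) -> 0
  row 2 [0010]: ((0 XOR (0 IMPLIES NOT 0)) XOR ((0 IMPLIES 0) OR (0 OR 1))) -> 0
  row 3 [0011]: ((0 XOR (1 IMPLIES NOT 0)) XOR ((0 IMPLIES 0) OR (0 OR 1))) -> 0
  row 4 [0100]: ((0 XOR (0 IMPLIES NOT 1)) XOR ((0 IMPLIES 0) OR (1 OR 0))) -> 0
  row 5 [0101]: ((0 XOR (1 IMPLIES NOT 1)) XOR ((0 IMPLIES 0) OR (1 OR 0))) -> 1
  row 6 [0110]: ((0 XOR (0 IMPLIES NOT 1)) XOR ((0 IMPLIES 0) OR (1 OR 1))) -> 0
  row 7 [0111]: ((0 XOR (1 IMPLIES NOT 1)) XOR ((0 IMPLIES 0) OR (1 OR 1))) -> 1
  row 8 [1000]: ((1 XOR (0 IMPLIES NOT 0)) XOR ((1 IMPLIES 1) OR (0 OR 0))) -> 1
  row 9 [1001]: ((1 XOR (1 IMPLIES NOT 0)) XOR ((1 IMPLIES 1) OR (0 OR 0))) -> 1
  row 10 [1010]: ((1 XOR (0 IMPLIES NOT 0)) XOR ((1 IMPLIES 1) OR (0 OR 1))) -> 1
  row 11 [1011]: ((1 XOR (1 IMPLIES NOT 0)) XOR ((1 IMPLIES 1) OR (0 OR 1))) -> 1
  row 12 [1100]: ((1 XOR (0 IMPLIES NOT 1)) XOR ((1 IMPLIES 1) OR (1 OR 0))) -> 1
  row 13 [1101]: ((1 XOR (1 IMPLIES NOT 1)) XOR ((1 IMPLIES 1) OR (1 OR 0))) -> 0
  row 14 [1110]: ((1 XOR (0 IMPLIES NOT 1)) XOR ((1 IMPLIES 1) OR (1 OR 1))) -> 1
  row 15 [1111]: ((1 XOR (1 IMPLIES NOT 1)) XOR ((1 IMPLIES 1) OR (1 OR 1))) -> 0
Full result column, 4 rows per line (P1,P2 fixed per line; P3,P4 runs 00..11 left to right):
  rows 0-3 [P1,P2=00]: 0000  = hex 0
  rows 4-7 [P1,P2=01]: 0101  = hex 5
  rows 8-11 [P1,P2=10]: 1111  = hex F
  rows 12-15 [P1,P2=11]: 1010  = hex A
Output column (row 0 .. row 15) = 0000010111111010
Output column grouped in 4s = 0000 0101 1111 1010 = 0x05FA
Convert to decimal digit by digit (value = value*16 + digit):
  0 -> 0
  0*16 + 5 = 5
  5*16 + 15 (F) = 95
  95*16 + 10 (A) = 1530
Decimal = 1530

1530


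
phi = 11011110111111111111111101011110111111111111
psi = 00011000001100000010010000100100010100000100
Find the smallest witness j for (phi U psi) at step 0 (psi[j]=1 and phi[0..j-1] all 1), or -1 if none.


(phi U psi) at 0: need smallest j with psi[j]=1 and phi[i]=1 for all i in [0,j).
Scan from step 0:
  step 0: phi=1, psi=0 -> continue
  step 1: phi=1, psi=0 -> continue
  step 2: phi=0 -> phi-prefix broken from here
  step 3: psi=1 but phi already failed -> not a witness
  step 4: psi=1 but phi already failed -> not a witness
  step 10: psi=1 but phi already failed -> not a witness
  step 11: psi=1 but phi already failed -> not a witness
  step 18: psi=1 but phi already failed -> not a witness
  step 21: psi=1 but phi already failed -> not a witness
  step 26: psi=1 but phi already failed -> not a witness
  step 29: psi=1 but phi already failed -> not a witness
  step 33: psi=1 but phi already failed -> not a witness
  step 35: psi=1 but phi already failed -> not a witness
  step 41: psi=1 but phi already failed -> not a witness
  end of trace: no witness -> -1
Witness step = -1

-1


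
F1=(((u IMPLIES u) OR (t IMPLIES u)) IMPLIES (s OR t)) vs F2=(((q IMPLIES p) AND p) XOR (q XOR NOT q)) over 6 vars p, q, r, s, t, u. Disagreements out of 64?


F1 = (((u IMPLIES u) OR (t IMPLIES u)) IMPLIES (s OR t))
F2 = (((q IMPLIES p) AND p) XOR (q XOR NOT q))
Evaluate both on each of 64 rows (bits = p,q,r,s,t,u):
  row 0 [000000]: F1=0 F2=1 (differ) -> 1
  row 1 [000001]: F1=0 F2=1 (differ) -> 1
  row 2 [000010]: F1=1 F2=1 -> 0
  row 3 [000011]: F1=1 F2=1 -> 0
  row 4 [000100]: F1=1 F2=1 -> 0
  (every remaining row is evaluated the same way; all 64 results are listed next)
Full result column, 8 rows per line (p,q,r fixed per line; s,t,u runs 000..111 left to right):
  rows 0-7 [p,q,r=000]: 11000000  (ones: 2)
  rows 8-15 [p,q,r=001]: 11000000  (ones: 2)
  rows 16-23 [p,q,r=010]: 11000000  (ones: 2)
  rows 24-31 [p,q,r=011]: 11000000  (ones: 2)
  rows 32-39 [p,q,r=100]: 00111111  (ones: 6)
  rows 40-47 [p,q,r=101]: 00111111  (ones: 6)
  rows 48-55 [p,q,r=110]: 00111111  (ones: 6)
  rows 56-63 [p,q,r=111]: 00111111  (ones: 6)
Disagreements = 2+2+2+2+6+6+6+6 = 32

32


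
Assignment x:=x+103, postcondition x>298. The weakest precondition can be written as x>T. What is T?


Formula: wp(x:=E, P) = P[E/x] (substitute E for x in postcondition)
Step 1: Postcondition: x>298
Step 2: Substitute x+103 for x: x+103>298
Step 3: Solve for x: x > 298-103 = 195

195


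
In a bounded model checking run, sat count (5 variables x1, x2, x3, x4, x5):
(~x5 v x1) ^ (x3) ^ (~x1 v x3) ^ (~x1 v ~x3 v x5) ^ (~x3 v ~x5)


CNF with 5 clauses over 5 vars (32 assignments).
An assignment satisfies CNF iff every clause has >=1 true literal.
Check each row (bits = x1,x2,x3,x4,x5; clause T/F shown):
  row 0 [00000]: clauses=TFTTT -> 0
  row 1 [00001]: clauses=FFTTT -> 0
  row 2 [00010]: clauses=TFTTT -> 0
  row 3 [00011]: clauses=FFTTT -> 0
  row 4 [00100]: clauses=TTTTT -> 1
  row 5 [00101]: clauses=FTTTF -> 0
  row 6 [00110]: clauses=TTTTT -> 1
  row 7 [00111]: clauses=FTTTF -> 0
  row 8 [01000]: clauses=TFTTT -> 0
  row 9 [01001]: clauses=FFTTT -> 0
  row 10 [01010]: clauses=TFTTT -> 0
  row 11 [01011]: clauses=FFTTT -> 0
  row 12 [01100]: clauses=TTTTT -> 1
  row 13 [01101]: clauses=FTTTF -> 0
  row 14 [01110]: clauses=TTTTT -> 1
  row 15 [01111]: clauses=FTTTF -> 0
  row 16 [10000]: clauses=TFFTT -> 0
  row 17 [10001]: clauses=TFFTT -> 0
  row 18 [10010]: clauses=TFFTT -> 0
  row 19 [10011]: clauses=TFFTT -> 0
  row 20 [10100]: clauses=TTTFT -> 0
  row 21 [10101]: clauses=TTTTF -> 0
  row 22 [10110]: clauses=TTTFT -> 0
  row 23 [10111]: clauses=TTTTF -> 0
  row 24 [11000]: clauses=TFFTT -> 0
  row 25 [11001]: clauses=TFFTT -> 0
  row 26 [11010]: clauses=TFFTT -> 0
  row 27 [11011]: clauses=TFFTT -> 0
  row 28 [11100]: clauses=TTTFT -> 0
  row 29 [11101]: clauses=TTTTF -> 0
  row 30 [11110]: clauses=TTTFT -> 0
  row 31 [11111]: clauses=TTTTF -> 0
Full result column, 8 rows per line (x1,x2 fixed per line; x3,x4,x5 runs 000..111 left to right):
  rows 0-7 [x1,x2=00]: 00001010  (ones: 2)
  rows 8-15 [x1,x2=01]: 00001010  (ones: 2)
  rows 16-23 [x1,x2=10]: 00000000  (ones: 0)
  rows 24-31 [x1,x2=11]: 00000000  (ones: 0)
Satisfying assignments = 2+2+0+0 = 4

4


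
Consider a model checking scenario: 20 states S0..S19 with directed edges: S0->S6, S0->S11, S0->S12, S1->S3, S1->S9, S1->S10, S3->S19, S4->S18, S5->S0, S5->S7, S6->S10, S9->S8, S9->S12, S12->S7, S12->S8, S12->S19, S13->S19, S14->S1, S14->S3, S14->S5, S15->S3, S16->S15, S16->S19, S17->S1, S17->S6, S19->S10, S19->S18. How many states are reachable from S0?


BFS from S0:
  layer 0: {S0}
  layer 1: {S6, S11, S12}
  layer 2: {S7, S8, S10, S19}
  layer 3: {S18}
Reachable set: {S0, S6, S7, S8, S10, S11, S12, S18, S19}
Count = 9

9


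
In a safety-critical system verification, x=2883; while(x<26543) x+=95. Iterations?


Step 1: x goes from 2883 toward 26543 by 95; the body runs while x<26543, so iterations = ceil((bound-start)/step)
Step 2: Distance=23660
Step 3: ceil(23660/95)=250

250


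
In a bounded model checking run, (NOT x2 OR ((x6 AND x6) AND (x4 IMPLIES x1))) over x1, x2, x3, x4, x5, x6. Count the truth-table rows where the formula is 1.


Formula: (NOT x2 OR ((x6 AND x6) AND (x4 IMPLIES x1))) over 6 vars (64 rows)
Evaluate each row (x1, x2, x3, x4, x5, x6 as bits, MSB first):
  row 0 [000000]: (NOT 0 OR ((0 AND 0) AND (0 IMPLIES 0))) -> 1
  row 1 [000001]: (NOT 0 OR ((1 AND 1) AND (0 IMPLIES 0))) -> 1
  row 2 [000010]: (NOT 0 OR ((0 AND 0) AND (0 IMPLIES 0))) -> 1
  row 3 [000011]: (NOT 0 OR ((1 AND 1) AND (0 IMPLIES 0))) -> 1
  row 4 [000100]: (NOT 0 OR ((0 AND 0) AND (1 IMPLIES 0))) -> 1
  (every remaining row is evaluated the same way; all 64 results are listed next)
Full result column, 8 rows per line (x1,x2,x3 fixed per line; x4,x5,x6 runs 000..111 left to right):
  rows 0-7 [x1,x2,x3=000]: 11111111  (ones: 8)
  rows 8-15 [x1,x2,x3=001]: 11111111  (ones: 8)
  rows 16-23 [x1,x2,x3=010]: 01010000  (ones: 2)
  rows 24-31 [x1,x2,x3=011]: 01010000  (ones: 2)
  rows 32-39 [x1,x2,x3=100]: 11111111  (ones: 8)
  rows 40-47 [x1,x2,x3=101]: 11111111  (ones: 8)
  rows 48-55 [x1,x2,x3=110]: 01010101  (ones: 4)
  rows 56-63 [x1,x2,x3=111]: 01010101  (ones: 4)
Count of 1-rows = 8+8+2+2+8+8+4+4 = 44

44


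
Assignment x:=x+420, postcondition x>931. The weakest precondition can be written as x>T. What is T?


Formula: wp(x:=E, P) = P[E/x] (substitute E for x in postcondition)
Step 1: Postcondition: x>931
Step 2: Substitute x+420 for x: x+420>931
Step 3: Solve for x: x > 931-420 = 511

511


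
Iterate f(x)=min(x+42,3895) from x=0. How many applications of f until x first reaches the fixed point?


Step 1: x=0, cap=3895, increment=42
Step 2: x grows by 42 each step until capped at 3895; fixed point is x=3895
Step 3: iterations = ceil(3895/42) = 93

93


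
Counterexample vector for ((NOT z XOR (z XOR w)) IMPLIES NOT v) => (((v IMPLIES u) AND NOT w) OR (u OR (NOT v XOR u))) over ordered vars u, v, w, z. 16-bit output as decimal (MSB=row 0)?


F1 = ((NOT z XOR (z XOR w)) IMPLIES NOT v)
F2 = (((v IMPLIES u) AND NOT w) OR (u OR (NOT v XOR u)))
Counterexample to F1=>F2 is where F1=1 and F2=0.
Evaluate each row (bits = u,v,w,z, MSB first):
  row 0 [0000]: F1=1 F2=1 -> F1&~F2 -> 0
  row 1 [0001]: F1=1 F2=1 -> F1&~F2 -> 0
  row 2 [0010]: F1=1 F2=1 -> F1&~F2 -> 0
  row 3 [0011]: F1=1 F2=1 -> F1&~F2 -> 0
  row 4 [0100]: F1=0 F2=0 -> F1&~F2 -> 0
  row 5 [0101]: F1=0 F2=0 -> F1&~F2 -> 0
  row 6 [0110]: F1=1 F2=0 -> F1&~F2 -> 1
  row 7 [0111]: F1=1 F2=0 -> F1&~F2 -> 1
  row 8 [1000]: F1=1 F2=1 -> F1&~F2 -> 0
  row 9 [1001]: F1=1 F2=1 -> F1&~F2 -> 0
  row 10 [1010]: F1=1 F2=1 -> F1&~F2 -> 0
  row 11 [1011]: F1=1 F2=1 -> F1&~F2 -> 0
  row 12 [1100]: F1=0 F2=1 -> F1&~F2 -> 0
  row 13 [1101]: F1=0 F2=1 -> F1&~F2 -> 0
  row 14 [1110]: F1=1 F2=1 -> F1&~F2 -> 0
  row 15 [1111]: F1=1 F2=1 -> F1&~F2 -> 0
Full result column, 4 rows per line (u,v fixed per line; w,z runs 00..11 left to right):
  rows 0-3 [u,v=00]: 0000  = hex 0
  rows 4-7 [u,v=01]: 0011  = hex 3
  rows 8-11 [u,v=10]: 0000  = hex 0
  rows 12-15 [u,v=11]: 0000  = hex 0
Counterexample vector (row 0 .. row 15) = 0000001100000000
Output column grouped in 4s = 0000 0011 0000 0000 = 0x0300
Convert to decimal digit by digit (value = value*16 + digit):
  0 -> 0
  0*16 + 3 = 3
  3*16 + 0 = 48
  48*16 + 0 = 768
Decimal = 768

768


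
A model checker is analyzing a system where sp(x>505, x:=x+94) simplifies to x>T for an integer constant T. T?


Formula: sp(P, x:=E) = exists old_x. (x = E[old_x/x]) AND P[old_x/x] (old_x is the value of x before the assignment; eliminate old_x by solving x = E[old_x/x] for old_x)
Step 1: Precondition P: x>505, i.e. old_x > 505
Step 2: Assignment gives x = old_x + 94, so old_x = x - 94
Step 3: Substitute into P: x - 94 > 505
Step 4: Simplify: x > 505+94 = 599

599


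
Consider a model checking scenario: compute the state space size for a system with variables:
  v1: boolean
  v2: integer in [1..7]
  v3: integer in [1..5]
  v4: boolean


State space = product of domain sizes of all variables.
Domain sizes:
  v1 (boolean): 2
  v2 (integer in [1..7]): 7
  v3 (integer in [1..5]): 5
  v4 (boolean): 2
Product = 2 * 7 * 5 * 2 = 140

140


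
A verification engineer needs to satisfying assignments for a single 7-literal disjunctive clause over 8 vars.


Step 1: Total=2^8=256
Step 2: Unsat when all 7 false: 2^1=2
Step 3: Sat=256-2=254

254


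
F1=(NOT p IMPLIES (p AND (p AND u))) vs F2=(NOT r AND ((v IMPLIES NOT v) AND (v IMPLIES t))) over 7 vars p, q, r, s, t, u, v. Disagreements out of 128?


F1 = (NOT p IMPLIES (p AND (p AND u)))
F2 = (NOT r AND ((v IMPLIES NOT v) AND (v IMPLIES t)))
Evaluate both on each of 128 rows (bits = p,q,r,s,t,u,v):
  row 0 [0000000]: F1=0 F2=1 (differ) -> 1
  row 1 [0000001]: F1=0 F2=0 -> 0
  row 2 [0000010]: F1=0 F2=1 (differ) -> 1
  row 3 [0000011]: F1=0 F2=0 -> 0
  row 4 [0000100]: F1=0 F2=1 (differ) -> 1
  (every remaining row is evaluated the same way; all 128 results are listed next)
Full result column, 8 rows per line (p,q,r,s fixed per line; t,u,v runs 000..111 left to right):
  rows 0-7 [p,q,r,s=0000]: 10101010  (ones: 4)
  rows 8-15 [p,q,r,s=0001]: 10101010  (ones: 4)
  rows 16-23 [p,q,r,s=0010]: 00000000  (ones: 0)
  rows 24-31 [p,q,r,s=0011]: 00000000  (ones: 0)
  rows 32-39 [p,q,r,s=0100]: 10101010  (ones: 4)
  rows 40-47 [p,q,r,s=0101]: 10101010  (ones: 4)
  rows 48-55 [p,q,r,s=0110]: 00000000  (ones: 0)
  rows 56-63 [p,q,r,s=0111]: 00000000  (ones: 0)
  rows 64-71 [p,q,r,s=1000]: 01010101  (ones: 4)
  rows 72-79 [p,q,r,s=1001]: 01010101  (ones: 4)
  rows 80-87 [p,q,r,s=1010]: 11111111  (ones: 8)
  rows 88-95 [p,q,r,s=1011]: 11111111  (ones: 8)
  rows 96-103 [p,q,r,s=1100]: 01010101  (ones: 4)
  rows 104-111 [p,q,r,s=1101]: 01010101  (ones: 4)
  rows 112-119 [p,q,r,s=1110]: 11111111  (ones: 8)
  rows 120-127 [p,q,r,s=1111]: 11111111  (ones: 8)
Disagreements = 4+4+0+0+4+4+0+0+4+4+8+8+4+4+8+8 = 64

64
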